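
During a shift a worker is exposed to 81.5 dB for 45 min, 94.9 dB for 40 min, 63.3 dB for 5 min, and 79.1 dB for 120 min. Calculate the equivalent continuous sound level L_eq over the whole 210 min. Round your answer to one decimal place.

88.2 dB

L_eq = 10·log₁₀[(1/T)·Σ tᵢ·10^(Lᵢ/10)] with T = 210 min.
Σ tᵢ·10^(Lᵢ/10) = 45·10^(81.5/10) + 40·10^(94.9/10) + 5·10^(63.3/10) + 120·10^(79.1/10) = 1.397e+11.
L_eq = 10·log₁₀(1.397e+11/210) = 88.23 dB.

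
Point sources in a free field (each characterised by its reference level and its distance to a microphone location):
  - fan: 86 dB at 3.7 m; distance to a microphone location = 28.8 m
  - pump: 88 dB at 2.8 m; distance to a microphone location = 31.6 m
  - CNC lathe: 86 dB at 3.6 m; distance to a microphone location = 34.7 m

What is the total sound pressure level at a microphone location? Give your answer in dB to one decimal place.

First find each source's level at the receiver (point-source: −20·log₁₀(r/r_ref)), then combine on an intensity basis.
fan: 86 − 20·log₁₀(28.8/3.7) = 86 − 17.82 = 68.18 dB.
pump: 88 − 20·log₁₀(31.6/2.8) = 88 − 21.05 = 66.95 dB.
CNC lathe: 86 − 20·log₁₀(34.7/3.6) = 86 − 19.68 = 66.32 dB.
Σ 10^(L/10) = 1.581e+07 → L_total = 10·log₁₀(1.581e+07) = 71.99 dB.

72.0 dB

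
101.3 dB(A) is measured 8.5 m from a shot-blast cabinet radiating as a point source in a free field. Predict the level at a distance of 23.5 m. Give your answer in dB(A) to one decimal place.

Spherical spreading from a point source gives a 20·log₁₀(r₂/r₁) drop.
L₂ = 101.3 − 20·log₁₀(23.5/8.5) = 101.3 − 8.833 = 92.47 dB(A).

92.5 dB(A)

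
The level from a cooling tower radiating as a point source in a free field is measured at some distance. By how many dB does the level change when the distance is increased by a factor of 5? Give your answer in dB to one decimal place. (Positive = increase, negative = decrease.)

-14.0 dB

Point-source spreading: ΔL = −20·log₁₀(r₂/r₁).
ΔL = −20·log₁₀(5) = -13.98 dB.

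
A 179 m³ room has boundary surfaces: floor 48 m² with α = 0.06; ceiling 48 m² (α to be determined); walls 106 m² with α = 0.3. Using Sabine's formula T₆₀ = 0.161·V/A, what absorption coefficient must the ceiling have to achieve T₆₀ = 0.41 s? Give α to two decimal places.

0.74

Required total absorption A = 0.161·179/0.41 = 70.29 m².
Absorption from the other surfaces = 48·0.06 + 106·0.3 = 34.68 m², so the ceiling must supply 35.61 m² over 48 m².
α = 35.61/48 = 0.742.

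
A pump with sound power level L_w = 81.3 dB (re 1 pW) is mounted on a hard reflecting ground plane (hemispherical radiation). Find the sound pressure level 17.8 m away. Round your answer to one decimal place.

48.3 dB

Free-field hemispherical radiation: L_p = L_w − 10·log₁₀(2π·r²), r = 17.8 m.
2π·r² = 1991 m², 10·log₁₀ of that is 32.990 dB.
L_p = 81.3 − 32.990 = 48.31 dB.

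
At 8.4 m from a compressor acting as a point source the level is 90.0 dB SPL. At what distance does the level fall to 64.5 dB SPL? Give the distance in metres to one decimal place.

Point-source spreading drops the level by 20·log₁₀(r₂/r₁); inverting, r₂/r₁ = 10^(ΔL/20).
r₂ = 8.4·10^((90.0−64.5)/20) = 8.4·10^(25.5/20) = 158.23 m.

158.2 m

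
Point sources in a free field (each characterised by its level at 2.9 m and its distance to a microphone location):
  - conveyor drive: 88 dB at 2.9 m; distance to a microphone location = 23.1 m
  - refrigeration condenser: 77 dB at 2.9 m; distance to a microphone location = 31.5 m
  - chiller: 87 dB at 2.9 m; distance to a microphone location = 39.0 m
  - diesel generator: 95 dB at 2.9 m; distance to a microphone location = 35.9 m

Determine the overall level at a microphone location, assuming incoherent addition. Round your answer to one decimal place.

Propagate each source to the receiver with L = L_ref − 20·log₁₀(r/r_ref), then add intensities.
conveyor drive: 88 − 20·log₁₀(23.1/2.9) = 88 − 18.02 = 69.98 dB.
refrigeration condenser: 77 − 20·log₁₀(31.5/2.9) = 77 − 20.72 = 56.28 dB.
chiller: 87 − 20·log₁₀(39.0/2.9) = 87 − 22.57 = 64.43 dB.
diesel generator: 95 − 20·log₁₀(35.9/2.9) = 95 − 21.85 = 73.15 dB.
Σ 10^(L/10) = 3.378e+07 → L_total = 10·log₁₀(3.378e+07) = 75.29 dB.

75.3 dB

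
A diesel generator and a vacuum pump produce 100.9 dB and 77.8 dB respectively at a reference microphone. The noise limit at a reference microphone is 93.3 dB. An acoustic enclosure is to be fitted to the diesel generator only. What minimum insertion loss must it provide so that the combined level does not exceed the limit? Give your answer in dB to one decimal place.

7.7 dB

Everything except the diesel generator sums to 10^(77.8/10) = 6.026e+07 in linear terms, 77.80 dB.
To meet 93.3 dB overall, the treated diesel generator may contribute at most 10^(93.3/10) − 6.026e+07 = 2.078e+09, i.e. 93.18 dB.
So the diesel generator must be reduced from 100.9 to 93.18 dB: IL = 7.72 dB.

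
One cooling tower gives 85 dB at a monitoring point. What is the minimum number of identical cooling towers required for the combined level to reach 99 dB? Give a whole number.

26

The shortfall is 99 − 85 = 14.0 dB, and N units add 10·log₁₀ N, so need 10·log₁₀ N ≥ 14.0.
N ≥ 10^(14.0/10) = 25.119, so N = 26.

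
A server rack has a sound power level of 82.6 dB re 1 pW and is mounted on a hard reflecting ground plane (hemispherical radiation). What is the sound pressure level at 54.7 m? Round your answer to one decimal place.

Free-field hemispherical radiation: L_p = L_w − 10·log₁₀(2π·r²), r = 54.7 m.
2π·r² = 1.88e+04 m², 10·log₁₀ of that is 42.742 dB.
L_p = 82.6 − 42.742 = 39.86 dB.

39.9 dB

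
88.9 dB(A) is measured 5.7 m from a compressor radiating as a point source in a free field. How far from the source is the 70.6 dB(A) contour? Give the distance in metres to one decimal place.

46.9 m

Point-source spreading drops the level by 20·log₁₀(r₂/r₁); inverting, r₂/r₁ = 10^(ΔL/20).
r₂ = 5.7·10^((88.9−70.6)/20) = 5.7·10^(18.3/20) = 46.87 m.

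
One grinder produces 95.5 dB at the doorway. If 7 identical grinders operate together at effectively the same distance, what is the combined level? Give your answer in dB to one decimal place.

With 7 equal, uncorrelated contributions the intensity is 7× that of one unit, giving a rise of 10·log₁₀ 7.
L_total = 95.5 + 10·log₁₀(7) = 95.5 + 8.451 = 103.95 dB.

104.0 dB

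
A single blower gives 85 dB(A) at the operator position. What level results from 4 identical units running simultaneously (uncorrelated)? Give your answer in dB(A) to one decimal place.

With 4 equal, uncorrelated contributions the intensity is 4× that of one unit, giving a rise of 10·log₁₀ 4.
L_total = 85 + 10·log₁₀(4) = 85 + 6.021 = 91.02 dB(A).

91.0 dB(A)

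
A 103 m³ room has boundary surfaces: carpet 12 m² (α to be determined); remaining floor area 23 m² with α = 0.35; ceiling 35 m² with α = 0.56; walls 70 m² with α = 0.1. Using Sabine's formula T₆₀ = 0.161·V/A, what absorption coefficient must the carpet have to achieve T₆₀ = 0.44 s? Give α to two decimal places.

From T₆₀ = 0.161·V/A, the target T₆₀ = 0.44 s needs A = 0.161·103/0.44 = 37.69 m².
Absorption from the other surfaces = 23·0.35 + 35·0.56 + 70·0.1 = 34.65 m², so the carpet must supply 3.04 m² over 12 m².
α = 3.04/12 = 0.253.

0.25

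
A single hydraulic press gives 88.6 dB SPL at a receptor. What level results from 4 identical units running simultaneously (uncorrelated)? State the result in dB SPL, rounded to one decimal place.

94.6 dB SPL

With 4 equal, uncorrelated contributions the intensity is 4× that of one unit, giving a rise of 10·log₁₀ 4.
L_total = 88.6 + 10·log₁₀(4) = 88.6 + 6.021 = 94.62 dB SPL.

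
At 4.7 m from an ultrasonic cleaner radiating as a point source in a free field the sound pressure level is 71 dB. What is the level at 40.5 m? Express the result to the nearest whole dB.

For a point source, L₂ = L₁ − 20·log₁₀(r₂/r₁).
L₂ = 71 − 20·log₁₀(40.5/4.7) = 71 − 18.707 = 52.29 dB.

52 dB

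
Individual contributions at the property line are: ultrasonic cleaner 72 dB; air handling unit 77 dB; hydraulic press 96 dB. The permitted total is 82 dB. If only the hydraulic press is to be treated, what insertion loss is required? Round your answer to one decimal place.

16.3 dB

The untreated sources together contribute 10^(72/10) + 10^(77/10) = 6.597e+07, i.e. 78.19 dB.
To meet 82 dB overall, the treated hydraulic press may contribute at most 10^(82/10) − 6.597e+07 = 9.252e+07, i.e. 79.66 dB.
Required insertion loss = 96 − 79.66 = 16.34 dB.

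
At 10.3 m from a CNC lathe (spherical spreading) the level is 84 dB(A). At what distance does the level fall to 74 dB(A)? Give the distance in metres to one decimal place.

32.6 m

The 10.0 dB drop corresponds to a distance ratio of 10^(10.0/20) for a point source.
r₂ = 10.3·10^((84−74)/20) = 10.3·10^(10.0/20) = 32.57 m.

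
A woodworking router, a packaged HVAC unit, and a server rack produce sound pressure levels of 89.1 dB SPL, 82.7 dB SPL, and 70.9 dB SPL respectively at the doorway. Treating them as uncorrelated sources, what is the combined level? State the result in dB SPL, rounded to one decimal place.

Incoherent sources combine by intensity addition: L_total = 10·log₁₀(Σ 10^(L_i/10)).
Σ 10^(L/10) = 10^(89.1/10) + 10^(82.7/10) + 10^(70.9/10) = 1.011e+09.
L_total = 10·log₁₀(1.011e+09) = 90.05 dB SPL.

90.0 dB SPL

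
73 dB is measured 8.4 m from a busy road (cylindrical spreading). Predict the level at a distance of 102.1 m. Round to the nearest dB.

Cylindrical spreading from a line source gives a 10·log₁₀(r₂/r₁) drop.
L₂ = 73 − 10·log₁₀(102.1/8.4) = 73 − 10.847 = 62.15 dB.

62 dB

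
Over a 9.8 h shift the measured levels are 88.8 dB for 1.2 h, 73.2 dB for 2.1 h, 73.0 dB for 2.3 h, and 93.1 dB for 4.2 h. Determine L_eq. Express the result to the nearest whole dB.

Weight each interval's intensity by its duration and average over T = 9.8 h:
Σ tᵢ·10^(Lᵢ/10) = 1.2·10^(88.8/10) + 2.1·10^(73.2/10) + 2.3·10^(73.0/10) + 4.2·10^(93.1/10) = 9.575e+09.
L_eq = 10·log₁₀(9.575e+09/9.8) = 89.90 dB.

90 dB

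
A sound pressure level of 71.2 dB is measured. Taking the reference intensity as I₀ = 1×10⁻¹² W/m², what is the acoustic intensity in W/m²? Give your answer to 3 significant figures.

1.32e-05 W/m²

L = 10·log₁₀(I/I₀) ⇒ I = I₀·10^(L/10) = 10⁻¹² × 10^7.12.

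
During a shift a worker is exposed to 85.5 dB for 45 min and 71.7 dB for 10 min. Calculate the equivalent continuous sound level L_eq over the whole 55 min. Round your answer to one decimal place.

The energy average is taken in the linear domain: L_eq = 10·log₁₀[(Σ tᵢ·10^(Lᵢ/10))/T], T = 55 min.
Σ tᵢ·10^(Lᵢ/10) = 45·10^(85.5/10) + 10·10^(71.7/10) = 1.611e+10.
L_eq = 10·log₁₀(1.611e+10/55) = 84.67 dB.

84.7 dB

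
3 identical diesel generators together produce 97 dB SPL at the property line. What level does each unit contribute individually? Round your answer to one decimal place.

92.2 dB SPL

Dividing the total intensity by 3 lowers the level by 10·log₁₀ 3 = 4.771 dB: L₁ = 97 − 4.771.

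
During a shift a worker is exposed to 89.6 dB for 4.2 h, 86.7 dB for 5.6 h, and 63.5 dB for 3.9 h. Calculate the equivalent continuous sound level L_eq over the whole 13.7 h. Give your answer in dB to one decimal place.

86.7 dB

Weight each interval's intensity by its duration and average over T = 13.7 h:
Σ tᵢ·10^(Lᵢ/10) = 4.2·10^(89.6/10) + 5.6·10^(86.7/10) + 3.9·10^(63.5/10) = 6.458e+09.
L_eq = 10·log₁₀(6.458e+09/13.7) = 86.73 dB.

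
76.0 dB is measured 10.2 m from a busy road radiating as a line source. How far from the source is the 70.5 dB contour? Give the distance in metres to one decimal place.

The 5.5 dB drop corresponds to a distance ratio of 10^(5.5/10) for a line source.
r₂ = 10.2·10^((76.0−70.5)/10) = 10.2·10^(5.5/10) = 36.19 m.

36.2 m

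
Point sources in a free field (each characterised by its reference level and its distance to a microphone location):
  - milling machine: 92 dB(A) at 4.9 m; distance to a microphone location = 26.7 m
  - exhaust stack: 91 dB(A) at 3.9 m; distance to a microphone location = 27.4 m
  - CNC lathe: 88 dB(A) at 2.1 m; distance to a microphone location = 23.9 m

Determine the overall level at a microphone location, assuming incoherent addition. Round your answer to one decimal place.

First find each source's level at the receiver (point-source: −20·log₁₀(r/r_ref)), then combine on an intensity basis.
milling machine: 92 − 20·log₁₀(26.7/4.9) = 92 − 14.73 = 77.27 dB(A).
exhaust stack: 91 − 20·log₁₀(27.4/3.9) = 91 − 16.93 = 74.07 dB(A).
CNC lathe: 88 − 20·log₁₀(23.9/2.1) = 88 − 21.12 = 66.88 dB(A).
Σ 10^(L/10) = 8.376e+07 → L_total = 10·log₁₀(8.376e+07) = 79.23 dB(A).

79.2 dB(A)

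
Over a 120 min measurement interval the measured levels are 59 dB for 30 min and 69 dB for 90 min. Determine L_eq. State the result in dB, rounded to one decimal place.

The energy average is taken in the linear domain: L_eq = 10·log₁₀[(Σ tᵢ·10^(Lᵢ/10))/T], T = 120 min.
Σ tᵢ·10^(Lᵢ/10) = 30·10^(59/10) + 90·10^(69/10) = 7.387e+08.
L_eq = 10·log₁₀(7.387e+08/120) = 67.89 dB.

67.9 dB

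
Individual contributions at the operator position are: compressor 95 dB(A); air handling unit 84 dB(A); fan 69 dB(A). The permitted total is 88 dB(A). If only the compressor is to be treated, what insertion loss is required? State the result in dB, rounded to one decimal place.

9.3 dB

The untreated sources together contribute 10^(84/10) + 10^(69/10) = 2.591e+08, i.e. 84.14 dB(A).
To meet 88 dB(A) overall, the treated compressor may contribute at most 10^(88/10) − 2.591e+08 = 3.718e+08, i.e. 85.70 dB(A).
So the compressor must be reduced from 95 to 85.70 dB(A): IL = 9.30 dB.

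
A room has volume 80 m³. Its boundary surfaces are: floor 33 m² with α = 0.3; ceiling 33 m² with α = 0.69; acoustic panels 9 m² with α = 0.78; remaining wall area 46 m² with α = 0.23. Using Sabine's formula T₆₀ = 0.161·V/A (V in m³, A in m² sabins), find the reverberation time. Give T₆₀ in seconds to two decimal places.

0.26 s

A = Σ Sᵢαᵢ = 33·0.3 + 33·0.69 + 9·0.78 + 46·0.23 = 50.27 m².
T₆₀ = 0.161·V/A = 0.161·80/50.27 = 0.256 s.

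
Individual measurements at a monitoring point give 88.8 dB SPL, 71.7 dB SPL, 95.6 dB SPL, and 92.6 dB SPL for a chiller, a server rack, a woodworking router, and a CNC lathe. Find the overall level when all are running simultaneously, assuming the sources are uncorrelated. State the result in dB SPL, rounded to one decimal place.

97.9 dB SPL

For uncorrelated sources the intensities add, so convert each level to linear form, sum, and take 10·log₁₀ of the total.
Σ 10^(L/10) = 10^(88.8/10) + 10^(71.7/10) + 10^(95.6/10) + 10^(92.6/10) = 6.224e+09.
L_total = 10·log₁₀(6.224e+09) = 97.94 dB SPL.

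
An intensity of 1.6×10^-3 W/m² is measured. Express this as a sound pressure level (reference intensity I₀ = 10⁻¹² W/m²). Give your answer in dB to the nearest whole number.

Dividing by I₀ shifts the exponent by 12: I/I₀ = 1.6×10^9.
L = 10·(0.2041 + 9) = 92.04 dB.

92 dB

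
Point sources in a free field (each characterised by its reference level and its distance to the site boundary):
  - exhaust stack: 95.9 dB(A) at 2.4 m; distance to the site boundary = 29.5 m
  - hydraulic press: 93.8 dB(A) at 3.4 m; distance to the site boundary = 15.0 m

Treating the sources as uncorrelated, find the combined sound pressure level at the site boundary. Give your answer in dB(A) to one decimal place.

81.7 dB(A)

First find each source's level at the receiver (point-source: −20·log₁₀(r/r_ref)), then combine on an intensity basis.
exhaust stack: 95.9 − 20·log₁₀(29.5/2.4) = 95.9 − 21.79 = 74.11 dB(A).
hydraulic press: 93.8 − 20·log₁₀(15.0/3.4) = 93.8 − 12.89 = 80.91 dB(A).
Σ 10^(L/10) = 1.490e+08 → L_total = 10·log₁₀(1.490e+08) = 81.73 dB(A).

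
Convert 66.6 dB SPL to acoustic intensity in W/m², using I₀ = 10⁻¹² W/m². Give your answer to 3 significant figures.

4.57e-06 W/m²

I/I₀ = 10^(66.6/10) = 4.571e+06, so I = 4.571e+06 × 10⁻¹² W/m².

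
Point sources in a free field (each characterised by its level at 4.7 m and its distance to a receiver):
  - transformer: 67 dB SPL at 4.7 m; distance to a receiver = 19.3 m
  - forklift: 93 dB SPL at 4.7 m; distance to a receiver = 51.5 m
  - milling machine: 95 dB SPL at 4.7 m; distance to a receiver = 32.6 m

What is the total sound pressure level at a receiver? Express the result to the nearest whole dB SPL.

First find each source's level at the receiver (point-source: −20·log₁₀(r/r_ref)), then combine on an intensity basis.
transformer: 67 − 20·log₁₀(19.3/4.7) = 67 − 12.27 = 54.73 dB SPL.
forklift: 93 − 20·log₁₀(51.5/4.7) = 93 − 20.79 = 72.21 dB SPL.
milling machine: 95 − 20·log₁₀(32.6/4.7) = 95 − 16.82 = 78.18 dB SPL.
Σ 10^(L/10) = 8.264e+07 → L_total = 10·log₁₀(8.264e+07) = 79.17 dB SPL.

79 dB SPL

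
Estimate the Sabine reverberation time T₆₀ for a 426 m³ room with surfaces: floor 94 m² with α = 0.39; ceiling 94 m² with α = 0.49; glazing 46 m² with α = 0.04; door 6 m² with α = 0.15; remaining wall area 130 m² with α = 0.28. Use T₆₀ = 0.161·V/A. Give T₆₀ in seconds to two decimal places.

0.56 s

Summing Sᵢαᵢ: 94·0.39 + 94·0.49 + 46·0.04 + 6·0.15 + 130·0.28 = 121.86 m².
T₆₀ = 0.161·V/A = 0.161·426/121.86 = 0.563 s.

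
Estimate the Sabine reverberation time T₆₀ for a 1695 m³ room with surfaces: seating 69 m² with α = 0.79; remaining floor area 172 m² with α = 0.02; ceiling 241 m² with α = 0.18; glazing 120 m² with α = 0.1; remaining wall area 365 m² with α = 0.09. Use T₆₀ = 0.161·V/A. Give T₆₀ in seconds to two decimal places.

Total absorption A = 69·0.79 + 172·0.02 + 241·0.18 + 120·0.1 + 365·0.09 = 146.18 m² sabins.
T₆₀ = 0.161 × 1695 / 146.18 = 1.867 s.

1.87 s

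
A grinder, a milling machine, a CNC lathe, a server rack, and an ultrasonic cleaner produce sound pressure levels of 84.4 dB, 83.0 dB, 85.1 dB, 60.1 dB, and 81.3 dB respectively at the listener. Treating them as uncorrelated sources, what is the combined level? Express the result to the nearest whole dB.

90 dB

For uncorrelated sources the intensities add, so convert each level to linear form, sum, and take 10·log₁₀ of the total.
Σ 10^(L/10) = 10^(84.4/10) + 10^(83.0/10) + 10^(85.1/10) + 10^(60.1/10) + 10^(81.3/10) = 9.345e+08.
L_total = 10·log₁₀(9.345e+08) = 89.71 dB.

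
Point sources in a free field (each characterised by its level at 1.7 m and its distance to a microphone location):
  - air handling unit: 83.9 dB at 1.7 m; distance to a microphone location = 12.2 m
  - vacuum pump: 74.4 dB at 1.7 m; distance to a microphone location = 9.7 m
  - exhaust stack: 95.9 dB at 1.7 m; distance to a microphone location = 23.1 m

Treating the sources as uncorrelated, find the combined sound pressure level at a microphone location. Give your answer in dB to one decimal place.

74.3 dB

Apply inverse-square spreading to bring every level to the receiver, then sum 10^(L/10).
air handling unit: 83.9 − 20·log₁₀(12.2/1.7) = 83.9 − 17.12 = 66.78 dB.
vacuum pump: 74.4 − 20·log₁₀(9.7/1.7) = 74.4 − 15.13 = 59.27 dB.
exhaust stack: 95.9 − 20·log₁₀(23.1/1.7) = 95.9 − 22.66 = 73.24 dB.
Σ 10^(L/10) = 2.668e+07 → L_total = 10·log₁₀(2.668e+07) = 74.26 dB.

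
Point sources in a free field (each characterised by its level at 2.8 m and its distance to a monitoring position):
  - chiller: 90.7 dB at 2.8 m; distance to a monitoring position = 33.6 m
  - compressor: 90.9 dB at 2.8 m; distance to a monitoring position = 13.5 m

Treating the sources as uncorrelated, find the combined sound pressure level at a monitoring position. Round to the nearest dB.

Propagate each source to the receiver with L = L_ref − 20·log₁₀(r/r_ref), then add intensities.
chiller: 90.7 − 20·log₁₀(33.6/2.8) = 90.7 − 21.58 = 69.12 dB.
compressor: 90.9 − 20·log₁₀(13.5/2.8) = 90.9 − 13.66 = 77.24 dB.
Σ 10^(L/10) = 6.108e+07 → L_total = 10·log₁₀(6.108e+07) = 77.86 dB.

78 dB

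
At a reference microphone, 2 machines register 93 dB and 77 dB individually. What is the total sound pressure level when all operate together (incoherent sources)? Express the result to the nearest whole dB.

For uncorrelated sources the intensities add, so convert each level to linear form, sum, and take 10·log₁₀ of the total.
Σ 10^(L/10) = 10^(93/10) + 10^(77/10) = 2.045e+09.
L_total = 10·log₁₀(2.045e+09) = 93.11 dB.

93 dB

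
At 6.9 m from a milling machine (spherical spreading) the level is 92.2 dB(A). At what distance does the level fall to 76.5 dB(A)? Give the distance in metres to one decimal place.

For a point source L₁ − L₂ = 20·log₁₀(r₂/r₁), so r₂ = r₁·10^((L₁−L₂)/20).
r₂ = 6.9·10^((92.2−76.5)/20) = 6.9·10^(15.7/20) = 42.06 m.

42.1 m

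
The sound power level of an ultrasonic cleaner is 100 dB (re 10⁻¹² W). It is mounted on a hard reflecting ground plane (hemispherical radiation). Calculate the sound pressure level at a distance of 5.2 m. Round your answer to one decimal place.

Free-field hemispherical radiation: L_p = L_w − 10·log₁₀(2π·r²), r = 5.2 m.
2π·r² = 169.9 m², 10·log₁₀ of that is 22.302 dB.
L_p = 100 − 22.302 = 77.70 dB.

77.7 dB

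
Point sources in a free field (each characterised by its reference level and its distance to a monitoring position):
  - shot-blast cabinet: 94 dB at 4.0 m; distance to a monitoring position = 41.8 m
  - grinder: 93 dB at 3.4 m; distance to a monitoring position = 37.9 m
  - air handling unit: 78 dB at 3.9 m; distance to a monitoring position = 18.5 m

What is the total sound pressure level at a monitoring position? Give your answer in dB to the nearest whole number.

Propagate each source to the receiver with L = L_ref − 20·log₁₀(r/r_ref), then add intensities.
shot-blast cabinet: 94 − 20·log₁₀(41.8/4.0) = 94 − 20.38 = 73.62 dB.
grinder: 93 − 20·log₁₀(37.9/3.4) = 93 − 20.94 = 72.06 dB.
air handling unit: 78 − 20·log₁₀(18.5/3.9) = 78 − 13.52 = 64.48 dB.
Σ 10^(L/10) = 4.186e+07 → L_total = 10·log₁₀(4.186e+07) = 76.22 dB.

76 dB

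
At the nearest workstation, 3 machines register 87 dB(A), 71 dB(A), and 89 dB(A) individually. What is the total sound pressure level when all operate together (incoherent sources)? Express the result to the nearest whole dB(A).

For uncorrelated sources the intensities add, so convert each level to linear form, sum, and take 10·log₁₀ of the total.
Σ 10^(L/10) = 10^(87/10) + 10^(71/10) + 10^(89/10) = 1.308e+09.
L_total = 10·log₁₀(1.308e+09) = 91.17 dB(A).

91 dB(A)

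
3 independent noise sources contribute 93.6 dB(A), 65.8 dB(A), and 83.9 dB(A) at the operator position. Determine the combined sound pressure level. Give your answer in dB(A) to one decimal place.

94.0 dB(A)

Incoherent sources combine by intensity addition: L_total = 10·log₁₀(Σ 10^(L_i/10)).
Σ 10^(L/10) = 10^(93.6/10) + 10^(65.8/10) + 10^(83.9/10) = 2.540e+09.
L_total = 10·log₁₀(2.540e+09) = 94.05 dB(A).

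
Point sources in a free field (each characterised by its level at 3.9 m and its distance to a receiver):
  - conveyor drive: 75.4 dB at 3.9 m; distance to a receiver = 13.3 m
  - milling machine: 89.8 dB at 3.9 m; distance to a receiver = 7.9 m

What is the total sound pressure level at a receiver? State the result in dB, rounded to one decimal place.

83.7 dB

Propagate each source to the receiver with L = L_ref − 20·log₁₀(r/r_ref), then add intensities.
conveyor drive: 75.4 − 20·log₁₀(13.3/3.9) = 75.4 − 10.66 = 64.74 dB.
milling machine: 89.8 − 20·log₁₀(7.9/3.9) = 89.8 − 6.13 = 83.67 dB.
Σ 10^(L/10) = 2.357e+08 → L_total = 10·log₁₀(2.357e+08) = 83.72 dB.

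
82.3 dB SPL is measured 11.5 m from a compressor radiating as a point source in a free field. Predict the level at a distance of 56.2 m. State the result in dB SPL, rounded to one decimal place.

68.5 dB SPL

For a point source, L₂ = L₁ − 20·log₁₀(r₂/r₁).
L₂ = 82.3 − 20·log₁₀(56.2/11.5) = 82.3 − 13.781 = 68.52 dB SPL.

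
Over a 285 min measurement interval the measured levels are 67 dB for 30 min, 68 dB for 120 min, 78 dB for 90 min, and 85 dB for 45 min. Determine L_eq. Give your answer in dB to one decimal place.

78.6 dB

Weight each interval's intensity by its duration and average over T = 285 min:
Σ tᵢ·10^(Lᵢ/10) = 30·10^(67/10) + 120·10^(68/10) + 90·10^(78/10) + 45·10^(85/10) = 2.082e+10.
L_eq = 10·log₁₀(2.082e+10/285) = 78.64 dB.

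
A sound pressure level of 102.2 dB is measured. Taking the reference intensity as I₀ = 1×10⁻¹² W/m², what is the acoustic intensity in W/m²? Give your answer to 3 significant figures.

I = I₀·10^(L/10) = 10⁻¹² × 10^(102.2/10) = 10^(-1.780).

0.0166 W/m²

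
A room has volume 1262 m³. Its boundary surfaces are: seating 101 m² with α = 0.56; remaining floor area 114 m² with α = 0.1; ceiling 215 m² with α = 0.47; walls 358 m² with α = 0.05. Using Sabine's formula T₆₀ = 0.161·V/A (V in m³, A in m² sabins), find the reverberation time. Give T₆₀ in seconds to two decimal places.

1.09 s

Total absorption A = 101·0.56 + 114·0.1 + 215·0.47 + 358·0.05 = 186.91 m² sabins.
T₆₀ = 0.161·V/A = 0.161·1262/186.91 = 1.087 s.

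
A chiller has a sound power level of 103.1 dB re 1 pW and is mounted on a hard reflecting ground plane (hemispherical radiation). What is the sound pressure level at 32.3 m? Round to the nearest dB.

L_p = L_w − 10·log₁₀(2π·r²) with r = 32.3 m.
2π·r² = 6555 m², 10·log₁₀ of that is 38.166 dB.
L_p = 103.1 − 38.166 = 64.93 dB.

65 dB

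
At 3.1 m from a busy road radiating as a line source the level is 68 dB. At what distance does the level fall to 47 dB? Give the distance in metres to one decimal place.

Line-source spreading drops the level by 10·log₁₀(r₂/r₁); inverting, r₂/r₁ = 10^(ΔL/10).
r₂ = 3.1·10^((68−47)/10) = 3.1·10^(21.0/10) = 390.27 m.

390.3 m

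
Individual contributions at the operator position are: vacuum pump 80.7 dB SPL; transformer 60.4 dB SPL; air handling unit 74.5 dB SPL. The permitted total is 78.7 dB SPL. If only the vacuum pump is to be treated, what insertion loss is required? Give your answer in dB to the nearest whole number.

4 dB

Everything except the vacuum pump sums to 10^(60.4/10) + 10^(74.5/10) = 2.928e+07 in linear terms, 74.67 dB SPL.
To meet 78.7 dB SPL overall, the treated vacuum pump may contribute at most 10^(78.7/10) − 2.928e+07 = 4.485e+07, i.e. 76.52 dB SPL.
Required insertion loss = 80.7 − 76.52 = 4.18 dB.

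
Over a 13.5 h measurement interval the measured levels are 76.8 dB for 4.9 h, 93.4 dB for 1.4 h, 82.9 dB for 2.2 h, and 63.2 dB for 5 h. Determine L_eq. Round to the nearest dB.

The energy average is taken in the linear domain: L_eq = 10·log₁₀[(Σ tᵢ·10^(Lᵢ/10))/T], T = 13.5 h.
Σ tᵢ·10^(Lᵢ/10) = 4.9·10^(76.8/10) + 1.4·10^(93.4/10) + 2.2·10^(82.9/10) + 5·10^(63.2/10) = 3.737e+09.
L_eq = 10·log₁₀(3.737e+09/13.5) = 84.42 dB.

84 dB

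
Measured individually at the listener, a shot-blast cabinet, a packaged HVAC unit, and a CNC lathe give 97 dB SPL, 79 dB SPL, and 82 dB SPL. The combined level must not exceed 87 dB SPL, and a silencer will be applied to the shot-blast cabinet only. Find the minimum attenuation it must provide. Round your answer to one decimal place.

12.8 dB

Everything except the shot-blast cabinet sums to 10^(79/10) + 10^(82/10) = 2.379e+08 in linear terms, 83.76 dB SPL.
The limit corresponds to 10^(87/10) = 5.012e+08; subtracting the fixed part leaves 2.633e+08 for the shot-blast cabinet, i.e. 84.20 dB SPL.
Required insertion loss = 97 − 84.20 = 12.80 dB.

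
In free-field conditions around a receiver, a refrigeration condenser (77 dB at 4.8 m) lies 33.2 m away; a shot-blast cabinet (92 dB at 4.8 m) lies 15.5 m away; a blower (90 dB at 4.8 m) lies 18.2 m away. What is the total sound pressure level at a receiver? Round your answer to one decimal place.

83.5 dB

Propagate each source to the receiver with L = L_ref − 20·log₁₀(r/r_ref), then add intensities.
refrigeration condenser: 77 − 20·log₁₀(33.2/4.8) = 77 − 16.80 = 60.20 dB.
shot-blast cabinet: 92 − 20·log₁₀(15.5/4.8) = 92 − 10.18 = 81.82 dB.
blower: 90 − 20·log₁₀(18.2/4.8) = 90 − 11.58 = 78.42 dB.
Σ 10^(L/10) = 2.226e+08 → L_total = 10·log₁₀(2.226e+08) = 83.48 dB.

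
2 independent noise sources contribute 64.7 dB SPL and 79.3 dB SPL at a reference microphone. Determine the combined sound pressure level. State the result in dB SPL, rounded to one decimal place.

79.4 dB SPL

For uncorrelated sources the intensities add, so convert each level to linear form, sum, and take 10·log₁₀ of the total.
Σ 10^(L/10) = 10^(64.7/10) + 10^(79.3/10) = 8.807e+07.
L_total = 10·log₁₀(8.807e+07) = 79.45 dB SPL.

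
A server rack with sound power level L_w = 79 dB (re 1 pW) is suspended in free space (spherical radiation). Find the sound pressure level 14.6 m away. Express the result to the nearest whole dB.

L_p = L_w − 10·log₁₀(4π·r²) with r = 14.6 m.
4π·r² = 2679 m², 10·log₁₀ of that is 34.279 dB.
L_p = 79 − 34.279 = 44.72 dB.

45 dB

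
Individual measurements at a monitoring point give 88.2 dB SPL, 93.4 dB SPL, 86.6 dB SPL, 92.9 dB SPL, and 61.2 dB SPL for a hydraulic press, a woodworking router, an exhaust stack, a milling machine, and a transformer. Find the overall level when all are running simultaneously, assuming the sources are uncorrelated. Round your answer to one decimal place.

For uncorrelated sources the intensities add, so convert each level to linear form, sum, and take 10·log₁₀ of the total.
Σ 10^(L/10) = 10^(88.2/10) + 10^(93.4/10) + 10^(86.6/10) + 10^(92.9/10) + 10^(61.2/10) = 5.257e+09.
L_total = 10·log₁₀(5.257e+09) = 97.21 dB SPL.

97.2 dB SPL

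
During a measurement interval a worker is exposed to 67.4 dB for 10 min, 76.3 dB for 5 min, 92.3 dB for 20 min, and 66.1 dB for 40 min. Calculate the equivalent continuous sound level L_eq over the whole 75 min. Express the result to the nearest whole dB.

87 dB

The energy average is taken in the linear domain: L_eq = 10·log₁₀[(Σ tᵢ·10^(Lᵢ/10))/T], T = 75 min.
Σ tᵢ·10^(Lᵢ/10) = 10·10^(67.4/10) + 5·10^(76.3/10) + 20·10^(92.3/10) + 40·10^(66.1/10) = 3.440e+10.
L_eq = 10·log₁₀(3.440e+10/75) = 86.61 dB.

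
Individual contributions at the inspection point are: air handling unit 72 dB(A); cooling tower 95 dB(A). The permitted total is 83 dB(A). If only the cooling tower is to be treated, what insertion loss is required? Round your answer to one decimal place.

12.4 dB

Fixed contribution from the other source: Σ 10^(L/10) = 10^(72/10) = 1.585e+07 (72.00 dB(A)).
To meet 83 dB(A) overall, the treated cooling tower may contribute at most 10^(83/10) − 1.585e+07 = 1.837e+08, i.e. 82.64 dB(A).
Required insertion loss = 95 − 82.64 = 12.36 dB.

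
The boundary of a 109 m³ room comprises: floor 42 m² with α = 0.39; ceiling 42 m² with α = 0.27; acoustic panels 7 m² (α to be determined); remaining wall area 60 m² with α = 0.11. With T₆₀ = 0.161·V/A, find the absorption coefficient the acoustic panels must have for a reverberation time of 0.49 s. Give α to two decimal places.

0.21

A = 0.161·V/T₆₀ = 0.161·109/0.49 = 35.81 m² sabins.
Absorption from the other surfaces = 42·0.39 + 42·0.27 + 60·0.11 = 34.32 m², so the acoustic panels must supply 1.49 m² over 7 m².
α = 1.49/7 = 0.213.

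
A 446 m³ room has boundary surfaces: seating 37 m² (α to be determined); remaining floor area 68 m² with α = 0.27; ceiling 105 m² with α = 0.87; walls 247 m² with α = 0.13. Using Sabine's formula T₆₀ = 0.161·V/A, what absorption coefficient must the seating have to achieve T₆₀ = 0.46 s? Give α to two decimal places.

0.39

From T₆₀ = 0.161·V/A, the target T₆₀ = 0.46 s needs A = 0.161·446/0.46 = 156.10 m².
Absorption from the other surfaces = 68·0.27 + 105·0.87 + 247·0.13 = 141.82 m², so the seating must supply 14.28 m² over 37 m².
α = 14.28/37 = 0.386.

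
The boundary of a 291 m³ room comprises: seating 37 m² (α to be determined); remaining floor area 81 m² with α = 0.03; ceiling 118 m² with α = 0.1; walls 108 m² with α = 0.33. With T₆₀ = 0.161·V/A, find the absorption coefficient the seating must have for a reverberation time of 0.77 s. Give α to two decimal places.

0.30

Required total absorption A = 0.161·291/0.77 = 60.85 m².
Absorption from the other surfaces = 81·0.03 + 118·0.1 + 108·0.33 = 49.87 m², so the seating must supply 10.98 m² over 37 m².
α = 10.98/37 = 0.297.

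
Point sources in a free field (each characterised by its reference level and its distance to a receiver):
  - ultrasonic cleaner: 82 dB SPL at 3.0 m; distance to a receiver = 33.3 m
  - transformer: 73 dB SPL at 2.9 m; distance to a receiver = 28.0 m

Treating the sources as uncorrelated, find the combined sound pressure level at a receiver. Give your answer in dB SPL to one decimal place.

Apply inverse-square spreading to bring every level to the receiver, then sum 10^(L/10).
ultrasonic cleaner: 82 − 20·log₁₀(33.3/3.0) = 82 − 20.91 = 61.09 dB SPL.
transformer: 73 − 20·log₁₀(28.0/2.9) = 73 − 19.70 = 53.30 dB SPL.
Σ 10^(L/10) = 1.500e+06 → L_total = 10·log₁₀(1.500e+06) = 61.76 dB SPL.

61.8 dB SPL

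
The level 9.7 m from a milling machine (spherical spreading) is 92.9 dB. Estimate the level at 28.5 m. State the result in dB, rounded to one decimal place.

For a point source, L₂ = L₁ − 20·log₁₀(r₂/r₁).
L₂ = 92.9 − 20·log₁₀(28.5/9.7) = 92.9 − 9.361 = 83.54 dB.

83.5 dB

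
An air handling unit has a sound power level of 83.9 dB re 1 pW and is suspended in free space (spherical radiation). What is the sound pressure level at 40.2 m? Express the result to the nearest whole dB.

Free-field spherical radiation: L_p = L_w − 10·log₁₀(4π·r²), r = 40.2 m.
4π·r² = 2.031e+04 m², 10·log₁₀ of that is 43.077 dB.
L_p = 83.9 − 43.077 = 40.82 dB.

41 dB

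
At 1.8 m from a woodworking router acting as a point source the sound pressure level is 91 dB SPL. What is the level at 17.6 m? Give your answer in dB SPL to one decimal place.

For a point source, L₂ = L₁ − 20·log₁₀(r₂/r₁).
L₂ = 91 − 20·log₁₀(17.6/1.8) = 91 − 19.805 = 71.20 dB SPL.

71.2 dB SPL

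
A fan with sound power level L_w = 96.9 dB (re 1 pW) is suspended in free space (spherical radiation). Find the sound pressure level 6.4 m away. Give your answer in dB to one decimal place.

69.8 dB

The power spreads over a sphere of area 4π·r², so L_p = L_w − 10·log₁₀(4π·r²).
4π·r² = 514.7 m², 10·log₁₀ of that is 27.116 dB.
L_p = 96.9 − 27.116 = 69.78 dB.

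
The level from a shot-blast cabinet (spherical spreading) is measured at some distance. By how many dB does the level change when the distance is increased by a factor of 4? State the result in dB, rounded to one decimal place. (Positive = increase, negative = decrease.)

With spherical spreading the level changes by −20·log₁₀(r₂/r₁).
ΔL = −20·log₁₀(4) = -12.04 dB.

-12.0 dB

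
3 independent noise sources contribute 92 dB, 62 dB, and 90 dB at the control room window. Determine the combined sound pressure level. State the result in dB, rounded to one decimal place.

94.1 dB

For uncorrelated sources the intensities add, so convert each level to linear form, sum, and take 10·log₁₀ of the total.
Σ 10^(L/10) = 10^(92/10) + 10^(62/10) + 10^(90/10) = 2.586e+09.
L_total = 10·log₁₀(2.586e+09) = 94.13 dB.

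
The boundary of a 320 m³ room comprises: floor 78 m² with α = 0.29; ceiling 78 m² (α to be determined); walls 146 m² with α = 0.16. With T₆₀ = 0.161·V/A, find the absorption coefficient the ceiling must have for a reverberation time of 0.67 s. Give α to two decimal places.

0.40

A = 0.161·V/T₆₀ = 0.161·320/0.67 = 76.90 m² sabins.
Absorption from the other surfaces = 78·0.29 + 146·0.16 = 45.98 m², so the ceiling must supply 30.92 m² over 78 m².
α = 30.92/78 = 0.396.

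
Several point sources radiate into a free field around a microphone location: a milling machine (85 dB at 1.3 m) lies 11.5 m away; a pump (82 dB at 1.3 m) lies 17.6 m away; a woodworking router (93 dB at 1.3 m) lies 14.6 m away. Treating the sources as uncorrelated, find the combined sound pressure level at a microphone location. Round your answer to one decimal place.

73.2 dB

First find each source's level at the receiver (point-source: −20·log₁₀(r/r_ref)), then combine on an intensity basis.
milling machine: 85 − 20·log₁₀(11.5/1.3) = 85 − 18.94 = 66.06 dB.
pump: 82 − 20·log₁₀(17.6/1.3) = 82 − 22.63 = 59.37 dB.
woodworking router: 93 − 20·log₁₀(14.6/1.3) = 93 − 21.01 = 71.99 dB.
Σ 10^(L/10) = 2.072e+07 → L_total = 10·log₁₀(2.072e+07) = 73.16 dB.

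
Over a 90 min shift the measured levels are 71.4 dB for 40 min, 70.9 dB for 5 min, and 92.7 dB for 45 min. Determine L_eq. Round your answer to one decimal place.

L_eq = 10·log₁₀[(1/T)·Σ tᵢ·10^(Lᵢ/10)] with T = 90 min.
Σ tᵢ·10^(Lᵢ/10) = 40·10^(71.4/10) + 5·10^(70.9/10) + 45·10^(92.7/10) = 8.441e+10.
L_eq = 10·log₁₀(8.441e+10/90) = 89.72 dB.

89.7 dB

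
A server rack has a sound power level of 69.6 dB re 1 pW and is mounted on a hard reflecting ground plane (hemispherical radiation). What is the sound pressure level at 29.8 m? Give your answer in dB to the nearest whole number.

The power spreads over a hemisphere of area 2π·r², so L_p = L_w − 10·log₁₀(2π·r²).
2π·r² = 5580 m², 10·log₁₀ of that is 37.466 dB.
L_p = 69.6 − 37.466 = 32.13 dB.

32 dB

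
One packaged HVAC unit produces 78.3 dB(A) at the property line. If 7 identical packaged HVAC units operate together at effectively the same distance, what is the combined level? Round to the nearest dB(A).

With 7 equal, uncorrelated contributions the intensity is 7× that of one unit, giving a rise of 10·log₁₀ 7.
L_total = 78.3 + 10·log₁₀(7) = 78.3 + 8.451 = 86.75 dB(A).

87 dB(A)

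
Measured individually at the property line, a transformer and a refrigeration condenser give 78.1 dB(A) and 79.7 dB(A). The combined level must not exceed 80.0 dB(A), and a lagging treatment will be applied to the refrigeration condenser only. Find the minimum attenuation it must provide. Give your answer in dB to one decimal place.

4.2 dB

Fixed contribution from the other source: Σ 10^(L/10) = 10^(78.1/10) = 6.457e+07 (78.10 dB(A)).
The limit corresponds to 10^(80.0/10) = 1.000e+08; subtracting the fixed part leaves 3.543e+07 for the refrigeration condenser, i.e. 75.49 dB(A).
So the refrigeration condenser must be reduced from 79.7 to 75.49 dB(A): IL = 4.21 dB.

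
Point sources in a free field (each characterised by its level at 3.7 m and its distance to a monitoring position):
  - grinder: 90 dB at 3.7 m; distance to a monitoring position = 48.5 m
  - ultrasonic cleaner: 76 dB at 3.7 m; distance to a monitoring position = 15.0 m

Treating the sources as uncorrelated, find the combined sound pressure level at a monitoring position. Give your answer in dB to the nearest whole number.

First find each source's level at the receiver (point-source: −20·log₁₀(r/r_ref)), then combine on an intensity basis.
grinder: 90 − 20·log₁₀(48.5/3.7) = 90 − 22.35 = 67.65 dB.
ultrasonic cleaner: 76 − 20·log₁₀(15.0/3.7) = 76 − 12.16 = 63.84 dB.
Σ 10^(L/10) = 8.242e+06 → L_total = 10·log₁₀(8.242e+06) = 69.16 dB.

69 dB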